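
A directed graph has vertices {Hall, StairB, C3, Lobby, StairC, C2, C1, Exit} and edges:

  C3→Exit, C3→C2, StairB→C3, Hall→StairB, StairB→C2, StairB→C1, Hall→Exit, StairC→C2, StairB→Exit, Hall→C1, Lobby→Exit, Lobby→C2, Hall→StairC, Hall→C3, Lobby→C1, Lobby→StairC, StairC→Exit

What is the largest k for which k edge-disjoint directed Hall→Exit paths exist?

4

Assign every edge capacity 1; by Menger, the answer equals the max flow.
Path Hall→Exit (+1); total 1.
Path Hall→StairB→Exit (+1); total 2.
Path Hall→C3→Exit (+1); total 3.
Path Hall→StairC→Exit (+1); total 4.
No residual Hall→Exit path; max flow = 4.
Certifying cut of size 4: {Hall→C3, Hall→Exit, Hall→StairB, Hall→StairC}.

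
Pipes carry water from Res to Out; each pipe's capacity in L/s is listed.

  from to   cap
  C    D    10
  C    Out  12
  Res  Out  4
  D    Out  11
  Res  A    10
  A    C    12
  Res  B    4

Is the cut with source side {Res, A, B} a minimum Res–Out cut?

No — its capacity is 16, but the minimum cut has capacity 14.

Given cut capacity: 4 + 12 = 16.
Augment Res→Out: bottleneck 4, flow now 4.
Augment Res→A→C→Out: bottleneck 10, flow now 14.
No augmenting path remains; maximum flow = 14.
In the residual graph, reachable from Res: {Res, B}.
Min-cut edges: Res→A (10), Res→Out (4); capacity 10 + 4 = 14.
Cut capacity 16 exceeds the max flow 14, so it is not minimum.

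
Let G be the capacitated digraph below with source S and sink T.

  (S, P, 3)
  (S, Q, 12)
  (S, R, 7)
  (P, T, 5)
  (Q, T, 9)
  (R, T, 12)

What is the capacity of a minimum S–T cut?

19

Augment S→P→T: bottleneck 3, flow now 3.
Augment S→Q→T: bottleneck 9, flow now 12.
Augment S→R→T: bottleneck 7, flow now 19.
No augmenting path remains; maximum flow = 19.
By max-flow min-cut, the minimum cut capacity equals the max flow.
In the residual graph, reachable from S: {S, Q}.
Min-cut edges: S→P (3), S→R (7), Q→T (9); capacity 3 + 7 + 9 = 19.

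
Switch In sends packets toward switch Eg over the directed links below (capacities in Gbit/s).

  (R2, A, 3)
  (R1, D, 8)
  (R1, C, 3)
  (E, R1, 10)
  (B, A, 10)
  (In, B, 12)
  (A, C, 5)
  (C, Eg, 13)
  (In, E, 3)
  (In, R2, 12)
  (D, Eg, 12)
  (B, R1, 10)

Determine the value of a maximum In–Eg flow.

16

Augment In→B→A→C→Eg: bottleneck 5, flow now 5.
Augment In→B→R1→C→Eg: bottleneck 3, flow now 8.
Augment In→B→R1→D→Eg: bottleneck 4, flow now 12.
Augment In→E→R1→D→Eg: bottleneck 3, flow now 15.
Augment In→R2→A→B→R1→D→Eg: bottleneck 1, flow now 16. (uses reverse residual edge)
No augmenting path remains; maximum flow = 16.
In the residual graph, reachable from In: {In, B, E, R2, A, R1}.
Min-cut edges: A→C (5), R1→C (3), R1→D (8); capacity 5 + 3 + 8 = 16.
This cut is saturated, so no flow can exceed 16.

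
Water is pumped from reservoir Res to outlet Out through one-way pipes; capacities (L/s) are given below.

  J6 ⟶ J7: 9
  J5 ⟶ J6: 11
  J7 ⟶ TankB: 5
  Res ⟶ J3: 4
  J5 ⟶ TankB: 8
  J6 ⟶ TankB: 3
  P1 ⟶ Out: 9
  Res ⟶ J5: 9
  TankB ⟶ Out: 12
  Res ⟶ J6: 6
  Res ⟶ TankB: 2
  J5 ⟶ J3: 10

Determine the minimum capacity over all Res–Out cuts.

12

Augment Res→TankB→Out: bottleneck 2, flow now 2.
Augment Res→J5→TankB→Out: bottleneck 8, flow now 10.
Augment Res→J6→TankB→Out: bottleneck 2, flow now 12.
No augmenting path remains; maximum flow = 12.
By max-flow min-cut, the minimum cut capacity equals the max flow.
In the residual graph, reachable from Res: {Res, J5, J3, J6, J7, TankB}.
Min-cut edges: TankB→Out (12); capacity 12 = 12.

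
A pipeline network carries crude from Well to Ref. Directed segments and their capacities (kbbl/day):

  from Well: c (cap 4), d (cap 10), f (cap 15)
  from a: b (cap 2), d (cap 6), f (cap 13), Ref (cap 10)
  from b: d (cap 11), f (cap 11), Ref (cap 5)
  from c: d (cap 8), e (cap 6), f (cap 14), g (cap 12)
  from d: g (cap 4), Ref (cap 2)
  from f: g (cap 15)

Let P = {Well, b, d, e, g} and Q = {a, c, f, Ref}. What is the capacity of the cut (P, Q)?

Edges leaving {Well, b, d, e, g}: Well→c (4), Well→f (15), b→f (11), b→Ref (5), d→Ref (2).
Cut capacity = 4 + 15 + 11 + 5 + 2 = 37.

37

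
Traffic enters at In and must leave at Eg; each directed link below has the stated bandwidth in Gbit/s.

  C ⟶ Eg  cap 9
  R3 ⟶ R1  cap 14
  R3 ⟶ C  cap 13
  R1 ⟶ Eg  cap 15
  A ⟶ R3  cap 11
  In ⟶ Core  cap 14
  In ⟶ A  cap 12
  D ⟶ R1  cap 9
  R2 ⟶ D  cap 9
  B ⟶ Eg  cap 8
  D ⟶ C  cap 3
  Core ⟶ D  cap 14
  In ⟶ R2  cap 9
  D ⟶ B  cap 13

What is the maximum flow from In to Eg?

Augment In→A→R3→R1→Eg: bottleneck 11, flow now 11.
Augment In→R2→D→R1→Eg: bottleneck 4, flow now 15.
Augment In→R2→D→C→Eg: bottleneck 3, flow now 18.
Augment In→R2→D→B→Eg: bottleneck 2, flow now 20.
Augment In→Core→D→B→Eg: bottleneck 6, flow now 26.
Augment In→Core→D→R1→R3→C→Eg: bottleneck 5, flow now 31. (uses reverse residual edge)
No augmenting path remains; maximum flow = 31.
In the residual graph, reachable from In: {In, A, R2, Core, D, B}.
Min-cut edges: A→R3 (11), D→R1 (9), D→C (3), B→Eg (8); capacity 11 + 9 + 3 + 8 = 31.
This cut is saturated, so no flow can exceed 31.

31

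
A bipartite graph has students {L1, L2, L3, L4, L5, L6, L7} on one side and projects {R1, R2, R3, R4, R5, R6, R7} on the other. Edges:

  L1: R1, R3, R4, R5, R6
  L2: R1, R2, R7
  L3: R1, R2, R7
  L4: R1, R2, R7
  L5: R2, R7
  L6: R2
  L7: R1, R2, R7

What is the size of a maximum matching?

Unit-capacity flow: source→left, listed edges, right→sink; max matching = max flow.
Augmenting path L1→R1 (+1); matched 1.
Augmenting path L2→R2 (+1); matched 2.
Augmenting path L3→R7 (+1); matched 3.
Augmenting path L4→R1→L1→R3 (+1); matched 4.
No augmenting path remains; maximum matching = 4.
König certificate: {L1, R1, R2, R7} is a vertex cover of size 4 (every listed pair touches it), so no matching can be larger.

4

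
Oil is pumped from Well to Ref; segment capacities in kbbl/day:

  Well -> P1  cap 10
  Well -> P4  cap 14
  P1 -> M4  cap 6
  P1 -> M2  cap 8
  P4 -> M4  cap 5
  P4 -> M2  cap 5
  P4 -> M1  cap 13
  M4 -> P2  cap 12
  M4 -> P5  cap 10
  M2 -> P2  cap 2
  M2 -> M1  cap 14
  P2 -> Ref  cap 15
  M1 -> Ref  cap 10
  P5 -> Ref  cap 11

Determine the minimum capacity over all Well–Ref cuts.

23

Augment Well→P4→M1→Ref: bottleneck 10, flow now 10.
Augment Well→P1→M4→P2→Ref: bottleneck 6, flow now 16.
Augment Well→P1→M2→P2→Ref: bottleneck 2, flow now 18.
Augment Well→P4→M4→P2→Ref: bottleneck 4, flow now 22.
Augment Well→P1→M2→M1→P4→M4→P2→Ref: bottleneck 1, flow now 23. (uses reverse residual edge)
No augmenting path remains; maximum flow = 23.
By max-flow min-cut, the minimum cut capacity equals the max flow.
In the residual graph, reachable from Well: {Well, P1, P4, M2, M1}.
Min-cut edges: P1→M4 (6), P4→M4 (5), M2→P2 (2), M1→Ref (10); capacity 6 + 5 + 2 + 10 = 23.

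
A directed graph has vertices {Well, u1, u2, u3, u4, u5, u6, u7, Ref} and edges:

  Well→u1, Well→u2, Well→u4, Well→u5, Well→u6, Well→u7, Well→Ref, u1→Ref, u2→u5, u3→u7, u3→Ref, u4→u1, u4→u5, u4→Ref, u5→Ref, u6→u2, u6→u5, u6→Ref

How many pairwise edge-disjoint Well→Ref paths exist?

Assign every edge capacity 1; by Menger, the answer equals the max flow.
Path Well→Ref (+1); total 1.
Path Well→u1→Ref (+1); total 2.
Path Well→u4→Ref (+1); total 3.
Path Well→u5→Ref (+1); total 4.
Path Well→u6→Ref (+1); total 5.
No residual Well→Ref path; max flow = 5.
Certifying cut of size 5: {Well→Ref, Well→u1, Well→u4, Well→u6, u5→Ref}.

5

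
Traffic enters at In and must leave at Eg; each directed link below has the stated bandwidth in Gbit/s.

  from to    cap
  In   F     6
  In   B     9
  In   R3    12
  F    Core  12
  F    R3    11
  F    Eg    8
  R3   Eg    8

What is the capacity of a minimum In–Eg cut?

14

Augment In→F→Eg: bottleneck 6, flow now 6.
Augment In→R3→Eg: bottleneck 8, flow now 14.
No augmenting path remains; maximum flow = 14.
By max-flow min-cut, the minimum cut capacity equals the max flow.
In the residual graph, reachable from In: {In, B, R3}.
Min-cut edges: In→F (6), R3→Eg (8); capacity 6 + 8 = 14.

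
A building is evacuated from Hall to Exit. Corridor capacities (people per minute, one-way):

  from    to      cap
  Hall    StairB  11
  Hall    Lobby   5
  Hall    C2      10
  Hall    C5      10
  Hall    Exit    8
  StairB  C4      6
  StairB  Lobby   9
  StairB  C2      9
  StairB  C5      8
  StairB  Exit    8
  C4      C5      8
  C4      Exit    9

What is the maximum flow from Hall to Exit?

19

Augment Hall→Exit: bottleneck 8, flow now 8.
Augment Hall→StairB→Exit: bottleneck 8, flow now 16.
Augment Hall→StairB→C4→Exit: bottleneck 3, flow now 19.
No augmenting path remains; maximum flow = 19.
In the residual graph, reachable from Hall: {Hall, Lobby, C2, C5}.
Min-cut edges: Hall→StairB (11), Hall→Exit (8); capacity 11 + 8 = 19.
This cut is saturated, so no flow can exceed 19.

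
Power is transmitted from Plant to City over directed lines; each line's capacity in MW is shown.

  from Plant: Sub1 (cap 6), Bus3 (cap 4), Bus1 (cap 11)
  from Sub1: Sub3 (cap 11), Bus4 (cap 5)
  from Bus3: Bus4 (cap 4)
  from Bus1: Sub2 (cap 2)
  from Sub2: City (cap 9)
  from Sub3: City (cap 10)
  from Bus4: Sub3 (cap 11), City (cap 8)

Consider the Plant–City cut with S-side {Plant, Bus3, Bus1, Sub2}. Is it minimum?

Given cut capacity: 6 + 4 + 9 = 19.
Augment Plant→Sub1→Sub3→City: bottleneck 6, flow now 6.
Augment Plant→Bus3→Bus4→City: bottleneck 4, flow now 10.
Augment Plant→Bus1→Sub2→City: bottleneck 2, flow now 12.
No augmenting path remains; maximum flow = 12.
In the residual graph, reachable from Plant: {Plant, Bus1}.
Min-cut edges: Plant→Sub1 (6), Plant→Bus3 (4), Bus1→Sub2 (2); capacity 6 + 4 + 2 = 12.
Cut capacity 19 exceeds the max flow 12, so it is not minimum.

No — its capacity is 19, but the minimum cut has capacity 12.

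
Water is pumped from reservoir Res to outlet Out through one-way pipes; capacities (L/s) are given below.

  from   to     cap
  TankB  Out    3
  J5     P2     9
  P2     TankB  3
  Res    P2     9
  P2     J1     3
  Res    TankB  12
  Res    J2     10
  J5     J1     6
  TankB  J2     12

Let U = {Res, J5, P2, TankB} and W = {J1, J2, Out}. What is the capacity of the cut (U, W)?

34

Edges leaving {Res, J5, P2, TankB}: Res→J2 (10), J5→J1 (6), P2→J1 (3), TankB→J2 (12), TankB→Out (3).
Cut capacity = 10 + 6 + 3 + 12 + 3 = 34.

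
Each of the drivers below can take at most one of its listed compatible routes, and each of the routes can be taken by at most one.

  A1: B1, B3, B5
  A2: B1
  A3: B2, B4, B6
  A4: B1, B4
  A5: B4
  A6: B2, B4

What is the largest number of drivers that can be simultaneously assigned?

5

Unit-capacity flow: source→left, listed edges, right→sink; max matching = max flow.
Augmenting path A1→B1 (+1); matched 1.
Augmenting path A3→B2 (+1); matched 2.
Augmenting path A4→B4 (+1); matched 3.
Augmenting path A2→B1→A1→B3 (+1); matched 4.
Augmenting path A6→B2→A3→B6 (+1); matched 5.
No augmenting path remains; maximum matching = 5.
König certificate: {A1, A3, A6, B1, B4} is a vertex cover of size 5 (every listed pair touches it), so no matching can be larger.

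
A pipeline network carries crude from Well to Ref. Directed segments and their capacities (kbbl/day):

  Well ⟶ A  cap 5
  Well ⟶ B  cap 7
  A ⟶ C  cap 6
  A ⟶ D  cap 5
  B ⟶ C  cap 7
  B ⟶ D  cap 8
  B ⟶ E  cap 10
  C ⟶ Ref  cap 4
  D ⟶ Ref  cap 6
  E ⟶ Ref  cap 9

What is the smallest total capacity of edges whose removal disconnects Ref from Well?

12

Augment Well→A→C→Ref: bottleneck 4, flow now 4.
Augment Well→A→D→Ref: bottleneck 1, flow now 5.
Augment Well→B→D→Ref: bottleneck 5, flow now 10.
Augment Well→B→E→Ref: bottleneck 2, flow now 12.
No augmenting path remains; maximum flow = 12.
By max-flow min-cut, the minimum cut capacity equals the max flow.
In the residual graph, reachable from Well: {Well}.
Min-cut edges: Well→A (5), Well→B (7); capacity 5 + 7 = 12.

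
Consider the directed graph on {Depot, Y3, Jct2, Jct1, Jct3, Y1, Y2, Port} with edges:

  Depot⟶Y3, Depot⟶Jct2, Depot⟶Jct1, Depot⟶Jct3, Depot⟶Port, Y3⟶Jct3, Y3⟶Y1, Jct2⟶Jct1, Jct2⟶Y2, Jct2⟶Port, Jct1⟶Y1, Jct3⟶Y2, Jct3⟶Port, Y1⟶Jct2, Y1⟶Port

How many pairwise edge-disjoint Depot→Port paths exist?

4

Assign every edge capacity 1; by Menger, the answer equals the max flow.
Path Depot→Port (+1); total 1.
Path Depot→Jct2→Port (+1); total 2.
Path Depot→Jct3→Port (+1); total 3.
Path Depot→Y3→Y1→Port (+1); total 4.
No residual Depot→Port path; max flow = 4.
Certifying cut of size 4: {Depot→Port, Jct2→Port, Jct3→Port, Y1→Port}.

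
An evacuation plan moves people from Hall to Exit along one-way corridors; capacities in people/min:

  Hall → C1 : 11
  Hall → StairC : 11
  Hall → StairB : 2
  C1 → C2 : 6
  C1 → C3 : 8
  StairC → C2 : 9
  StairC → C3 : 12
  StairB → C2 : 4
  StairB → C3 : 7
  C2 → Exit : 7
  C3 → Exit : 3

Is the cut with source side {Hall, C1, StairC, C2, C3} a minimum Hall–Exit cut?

Given cut capacity: 2 + 7 + 3 = 12.
Augment Hall→C1→C2→Exit: bottleneck 6, flow now 6.
Augment Hall→C1→C3→Exit: bottleneck 3, flow now 9.
Augment Hall→StairC→C2→Exit: bottleneck 1, flow now 10.
No augmenting path remains; maximum flow = 10.
In the residual graph, reachable from Hall: {Hall, C1, StairC, StairB, C2, C3}.
Min-cut edges: C2→Exit (7), C3→Exit (3); capacity 7 + 3 = 10.
Cut capacity 12 exceeds the max flow 10, so it is not minimum.

No — its capacity is 12, but the minimum cut has capacity 10.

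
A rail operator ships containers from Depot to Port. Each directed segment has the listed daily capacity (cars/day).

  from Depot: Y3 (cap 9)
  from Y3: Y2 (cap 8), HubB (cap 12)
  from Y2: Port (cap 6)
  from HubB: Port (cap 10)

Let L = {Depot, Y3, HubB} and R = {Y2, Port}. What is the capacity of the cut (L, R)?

Edges leaving {Depot, Y3, HubB}: Y3→Y2 (8), HubB→Port (10).
Cut capacity = 8 + 10 = 18.

18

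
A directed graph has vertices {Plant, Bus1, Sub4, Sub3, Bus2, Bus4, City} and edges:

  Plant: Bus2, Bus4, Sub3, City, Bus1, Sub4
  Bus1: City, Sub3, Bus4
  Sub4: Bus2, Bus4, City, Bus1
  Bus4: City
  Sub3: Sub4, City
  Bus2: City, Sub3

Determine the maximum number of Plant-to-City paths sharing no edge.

6

Assign every edge capacity 1; by Menger, the answer equals the max flow.
Path Plant→City (+1); total 1.
Path Plant→Bus1→City (+1); total 2.
Path Plant→Sub4→City (+1); total 3.
Path Plant→Sub3→City (+1); total 4.
Path Plant→Bus2→City (+1); total 5.
Path Plant→Bus4→City (+1); total 6.
No residual Plant→City path; max flow = 6.
Certifying cut of size 6: {Plant→Bus1, Plant→Bus2, Plant→Bus4, Plant→City, Plant→Sub3, Plant→Sub4}.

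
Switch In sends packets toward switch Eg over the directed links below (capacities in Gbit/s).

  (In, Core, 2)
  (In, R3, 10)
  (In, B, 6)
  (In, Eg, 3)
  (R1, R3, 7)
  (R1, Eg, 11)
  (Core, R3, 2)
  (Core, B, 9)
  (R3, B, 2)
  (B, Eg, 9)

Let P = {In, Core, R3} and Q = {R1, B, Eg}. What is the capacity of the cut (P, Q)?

20

Edges leaving {In, Core, R3}: In→B (6), In→Eg (3), Core→B (9), R3→B (2).
Cut capacity = 6 + 3 + 9 + 2 = 20.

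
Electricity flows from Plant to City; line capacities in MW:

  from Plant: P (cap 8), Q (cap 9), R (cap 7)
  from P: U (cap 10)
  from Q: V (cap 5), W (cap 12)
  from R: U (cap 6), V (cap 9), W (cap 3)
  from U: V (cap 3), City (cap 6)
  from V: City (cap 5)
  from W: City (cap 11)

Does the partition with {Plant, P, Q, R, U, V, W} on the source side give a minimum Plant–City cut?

Given cut capacity: 6 + 5 + 11 = 22.
Augment Plant→P→U→City: bottleneck 6, flow now 6.
Augment Plant→Q→V→City: bottleneck 5, flow now 11.
Augment Plant→Q→W→City: bottleneck 4, flow now 15.
Augment Plant→R→W→City: bottleneck 3, flow now 18.
Augment Plant→R→V→Q→W→City: bottleneck 4, flow now 22. (uses reverse residual edge)
No augmenting path remains; maximum flow = 22.
Cut capacity 22 equals the max flow, so it is a minimum cut.

Yes — it is a minimum cut (capacity 22).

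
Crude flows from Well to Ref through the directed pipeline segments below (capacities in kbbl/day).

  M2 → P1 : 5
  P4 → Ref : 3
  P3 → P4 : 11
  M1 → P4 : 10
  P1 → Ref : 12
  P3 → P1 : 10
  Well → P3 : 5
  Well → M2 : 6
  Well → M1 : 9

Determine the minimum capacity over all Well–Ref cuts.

13

Augment Well→M2→P1→Ref: bottleneck 5, flow now 5.
Augment Well→P3→P1→Ref: bottleneck 5, flow now 10.
Augment Well→M1→P4→Ref: bottleneck 3, flow now 13.
No augmenting path remains; maximum flow = 13.
By max-flow min-cut, the minimum cut capacity equals the max flow.
In the residual graph, reachable from Well: {Well, M2, M1, P4}.
Min-cut edges: Well→P3 (5), M2→P1 (5), P4→Ref (3); capacity 5 + 5 + 3 = 13.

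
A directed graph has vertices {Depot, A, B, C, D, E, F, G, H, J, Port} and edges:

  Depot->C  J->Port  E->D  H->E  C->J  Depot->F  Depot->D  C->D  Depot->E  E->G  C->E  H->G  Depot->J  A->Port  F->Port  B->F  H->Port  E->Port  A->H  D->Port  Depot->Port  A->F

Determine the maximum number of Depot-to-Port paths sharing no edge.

Assign every edge capacity 1; by Menger, the answer equals the max flow.
Path Depot→Port (+1); total 1.
Path Depot→D→Port (+1); total 2.
Path Depot→E→Port (+1); total 3.
Path Depot→F→Port (+1); total 4.
Path Depot→J→Port (+1); total 5.
No residual Depot→Port path; max flow = 5.
Certifying cut of size 5: {D→Port, Depot→F, Depot→Port, E→Port, J→Port}.

5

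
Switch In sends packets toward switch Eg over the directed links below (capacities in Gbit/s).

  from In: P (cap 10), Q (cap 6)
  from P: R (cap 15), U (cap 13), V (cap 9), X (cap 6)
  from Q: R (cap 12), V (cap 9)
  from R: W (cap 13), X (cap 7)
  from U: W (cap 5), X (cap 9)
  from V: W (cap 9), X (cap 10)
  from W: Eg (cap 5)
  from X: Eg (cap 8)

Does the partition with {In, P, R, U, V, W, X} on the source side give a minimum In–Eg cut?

No — its capacity is 19, but the minimum cut has capacity 13.

Given cut capacity: 6 + 5 + 8 = 19.
Augment In→P→X→Eg: bottleneck 6, flow now 6.
Augment In→P→R→W→Eg: bottleneck 4, flow now 10.
Augment In→Q→R→W→Eg: bottleneck 1, flow now 11.
Augment In→Q→R→X→Eg: bottleneck 2, flow now 13.
No augmenting path remains; maximum flow = 13.
In the residual graph, reachable from In: {In, P, Q, R, U, V, W, X}.
Min-cut edges: W→Eg (5), X→Eg (8); capacity 5 + 8 = 13.
Cut capacity 19 exceeds the max flow 13, so it is not minimum.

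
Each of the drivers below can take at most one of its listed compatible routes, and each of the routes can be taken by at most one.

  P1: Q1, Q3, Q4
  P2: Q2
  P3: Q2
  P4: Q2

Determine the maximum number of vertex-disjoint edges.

2

Unit-capacity flow: source→left, listed edges, right→sink; max matching = max flow.
Augmenting path P1→Q1 (+1); matched 1.
Augmenting path P2→Q2 (+1); matched 2.
No augmenting path remains; maximum matching = 2.
König certificate: {P1, Q2} is a vertex cover of size 2 (every listed pair touches it), so no matching can be larger.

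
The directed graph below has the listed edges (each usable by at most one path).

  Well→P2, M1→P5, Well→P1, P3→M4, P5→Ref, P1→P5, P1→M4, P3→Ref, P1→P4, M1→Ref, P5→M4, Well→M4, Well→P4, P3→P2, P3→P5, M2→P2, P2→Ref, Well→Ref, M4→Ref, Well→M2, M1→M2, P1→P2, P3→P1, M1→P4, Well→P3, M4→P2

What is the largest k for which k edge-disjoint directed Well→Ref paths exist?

Assign every edge capacity 1; by Menger, the answer equals the max flow.
Path Well→Ref (+1); total 1.
Path Well→P3→Ref (+1); total 2.
Path Well→M4→Ref (+1); total 3.
Path Well→P2→Ref (+1); total 4.
Path Well→P1→P5→Ref (+1); total 5.
No residual Well→Ref path; max flow = 5.
Certifying cut of size 5: {P2→Ref, Well→M4, Well→P1, Well→P3, Well→Ref}.

5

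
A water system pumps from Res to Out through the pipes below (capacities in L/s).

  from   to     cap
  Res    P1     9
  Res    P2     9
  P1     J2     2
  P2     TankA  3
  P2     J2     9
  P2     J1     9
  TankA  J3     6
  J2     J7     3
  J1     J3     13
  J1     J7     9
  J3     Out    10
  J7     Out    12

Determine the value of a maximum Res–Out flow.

11

Augment Res→P1→J2→J7→Out: bottleneck 2, flow now 2.
Augment Res→P2→TankA→J3→Out: bottleneck 3, flow now 5.
Augment Res→P2→J2→J7→Out: bottleneck 1, flow now 6.
Augment Res→P2→J1→J3→Out: bottleneck 5, flow now 11.
No augmenting path remains; maximum flow = 11.
In the residual graph, reachable from Res: {Res, P1}.
Min-cut edges: Res→P2 (9), P1→J2 (2); capacity 9 + 2 = 11.
This cut is saturated, so no flow can exceed 11.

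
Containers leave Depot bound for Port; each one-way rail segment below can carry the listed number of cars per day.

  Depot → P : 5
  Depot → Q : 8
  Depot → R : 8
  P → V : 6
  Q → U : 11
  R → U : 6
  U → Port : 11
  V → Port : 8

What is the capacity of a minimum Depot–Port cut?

16

Augment Depot→P→V→Port: bottleneck 5, flow now 5.
Augment Depot→Q→U→Port: bottleneck 8, flow now 13.
Augment Depot→R→U→Port: bottleneck 3, flow now 16.
No augmenting path remains; maximum flow = 16.
By max-flow min-cut, the minimum cut capacity equals the max flow.
In the residual graph, reachable from Depot: {Depot, Q, R, U}.
Min-cut edges: Depot→P (5), U→Port (11); capacity 5 + 11 = 16.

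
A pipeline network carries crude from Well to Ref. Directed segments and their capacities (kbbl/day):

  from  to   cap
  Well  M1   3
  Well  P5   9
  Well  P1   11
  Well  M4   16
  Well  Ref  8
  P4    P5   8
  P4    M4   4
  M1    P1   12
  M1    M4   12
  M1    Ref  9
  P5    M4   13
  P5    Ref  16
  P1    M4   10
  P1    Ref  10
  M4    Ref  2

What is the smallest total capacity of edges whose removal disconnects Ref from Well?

Augment Well→Ref: bottleneck 8, flow now 8.
Augment Well→M1→Ref: bottleneck 3, flow now 11.
Augment Well→P5→Ref: bottleneck 9, flow now 20.
Augment Well→P1→Ref: bottleneck 10, flow now 30.
Augment Well→M4→Ref: bottleneck 2, flow now 32.
No augmenting path remains; maximum flow = 32.
By max-flow min-cut, the minimum cut capacity equals the max flow.
In the residual graph, reachable from Well: {Well, P1, M4}.
Min-cut edges: Well→M1 (3), Well→P5 (9), Well→Ref (8), P1→Ref (10), M4→Ref (2); capacity 3 + 9 + 8 + 10 + 2 = 32.

32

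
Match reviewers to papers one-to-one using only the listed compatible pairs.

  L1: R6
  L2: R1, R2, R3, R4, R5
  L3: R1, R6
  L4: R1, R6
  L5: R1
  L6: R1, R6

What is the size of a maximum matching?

Unit-capacity flow: source→left, listed edges, right→sink; max matching = max flow.
Augmenting path L1→R6 (+1); matched 1.
Augmenting path L2→R1 (+1); matched 2.
Augmenting path L3→R1→L2→R2 (+1); matched 3.
No augmenting path remains; maximum matching = 3.
König certificate: {L2, R1, R6} is a vertex cover of size 3 (every listed pair touches it), so no matching can be larger.

3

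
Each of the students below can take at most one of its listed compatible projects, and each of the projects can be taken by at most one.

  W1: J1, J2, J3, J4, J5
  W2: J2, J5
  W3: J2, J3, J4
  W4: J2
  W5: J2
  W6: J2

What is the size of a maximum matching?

Unit-capacity flow: source→left, listed edges, right→sink; max matching = max flow.
Augmenting path W1→J1 (+1); matched 1.
Augmenting path W2→J2 (+1); matched 2.
Augmenting path W3→J3 (+1); matched 3.
Augmenting path W4→J2→W2→J5 (+1); matched 4.
No augmenting path remains; maximum matching = 4.
König certificate: {W1, W2, W3, J2} is a vertex cover of size 4 (every listed pair touches it), so no matching can be larger.

4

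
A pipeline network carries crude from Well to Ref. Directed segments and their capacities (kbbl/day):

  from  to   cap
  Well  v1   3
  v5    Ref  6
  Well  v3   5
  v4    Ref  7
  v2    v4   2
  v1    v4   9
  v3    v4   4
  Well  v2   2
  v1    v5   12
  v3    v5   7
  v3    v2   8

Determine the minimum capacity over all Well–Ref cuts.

10

Augment Well→v1→v4→Ref: bottleneck 3, flow now 3.
Augment Well→v2→v4→Ref: bottleneck 2, flow now 5.
Augment Well→v3→v4→Ref: bottleneck 2, flow now 7.
Augment Well→v3→v5→Ref: bottleneck 3, flow now 10.
No augmenting path remains; maximum flow = 10.
By max-flow min-cut, the minimum cut capacity equals the max flow.
In the residual graph, reachable from Well: {Well}.
Min-cut edges: Well→v1 (3), Well→v2 (2), Well→v3 (5); capacity 3 + 2 + 5 = 10.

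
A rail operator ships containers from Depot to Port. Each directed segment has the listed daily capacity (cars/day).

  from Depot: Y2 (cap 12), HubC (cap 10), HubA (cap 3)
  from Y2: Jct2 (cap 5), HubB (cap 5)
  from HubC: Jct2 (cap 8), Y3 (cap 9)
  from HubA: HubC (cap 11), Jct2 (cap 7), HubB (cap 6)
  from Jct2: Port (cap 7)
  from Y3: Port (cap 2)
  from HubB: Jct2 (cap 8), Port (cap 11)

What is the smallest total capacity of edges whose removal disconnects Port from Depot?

Augment Depot→Y2→Jct2→Port: bottleneck 5, flow now 5.
Augment Depot→Y2→HubB→Port: bottleneck 5, flow now 10.
Augment Depot→HubC→Jct2→Port: bottleneck 2, flow now 12.
Augment Depot→HubC→Y3→Port: bottleneck 2, flow now 14.
Augment Depot→HubA→HubB→Port: bottleneck 3, flow now 17.
No augmenting path remains; maximum flow = 17.
By max-flow min-cut, the minimum cut capacity equals the max flow.
In the residual graph, reachable from Depot: {Depot, Y2, HubC, Jct2, Y3}.
Min-cut edges: Depot→HubA (3), Y2→HubB (5), Jct2→Port (7), Y3→Port (2); capacity 3 + 5 + 7 + 2 = 17.

17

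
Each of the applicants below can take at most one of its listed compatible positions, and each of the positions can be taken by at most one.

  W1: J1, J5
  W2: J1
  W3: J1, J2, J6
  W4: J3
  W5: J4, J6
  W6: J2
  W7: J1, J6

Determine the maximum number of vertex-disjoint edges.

6

Unit-capacity flow: source→left, listed edges, right→sink; max matching = max flow.
Augmenting path W1→J1 (+1); matched 1.
Augmenting path W3→J2 (+1); matched 2.
Augmenting path W4→J3 (+1); matched 3.
Augmenting path W5→J4 (+1); matched 4.
Augmenting path W7→J6 (+1); matched 5.
Augmenting path W2→J1→W1→J5 (+1); matched 6.
No augmenting path remains; maximum matching = 6.
König certificate: {W1, W4, W5, J1, J2, J6} is a vertex cover of size 6 (every listed pair touches it), so no matching can be larger.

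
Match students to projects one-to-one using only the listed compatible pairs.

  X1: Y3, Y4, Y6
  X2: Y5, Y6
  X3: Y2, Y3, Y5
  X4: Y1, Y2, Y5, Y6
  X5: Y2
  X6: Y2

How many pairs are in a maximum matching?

5

Unit-capacity flow: source→left, listed edges, right→sink; max matching = max flow.
Augmenting path X1→Y3 (+1); matched 1.
Augmenting path X2→Y5 (+1); matched 2.
Augmenting path X3→Y2 (+1); matched 3.
Augmenting path X4→Y1 (+1); matched 4.
Augmenting path X5→Y2→X3→Y3→X1→Y4 (+1); matched 5.
No augmenting path remains; maximum matching = 5.
König certificate: {X1, X2, X3, X4, Y2} is a vertex cover of size 5 (every listed pair touches it), so no matching can be larger.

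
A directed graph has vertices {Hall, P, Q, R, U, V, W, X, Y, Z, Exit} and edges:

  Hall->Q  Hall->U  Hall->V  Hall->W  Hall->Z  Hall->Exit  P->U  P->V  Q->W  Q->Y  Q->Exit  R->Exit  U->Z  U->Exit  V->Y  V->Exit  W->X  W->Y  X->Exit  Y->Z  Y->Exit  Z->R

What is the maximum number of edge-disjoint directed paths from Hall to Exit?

Assign every edge capacity 1; by Menger, the answer equals the max flow.
Path Hall→Exit (+1); total 1.
Path Hall→Q→Exit (+1); total 2.
Path Hall→U→Exit (+1); total 3.
Path Hall→V→Exit (+1); total 4.
Path Hall→W→X→Exit (+1); total 5.
Path Hall→Z→R→Exit (+1); total 6.
No residual Hall→Exit path; max flow = 6.
Certifying cut of size 6: {Hall→Exit, Hall→Q, Hall→U, Hall→V, Hall→W, Hall→Z}.

6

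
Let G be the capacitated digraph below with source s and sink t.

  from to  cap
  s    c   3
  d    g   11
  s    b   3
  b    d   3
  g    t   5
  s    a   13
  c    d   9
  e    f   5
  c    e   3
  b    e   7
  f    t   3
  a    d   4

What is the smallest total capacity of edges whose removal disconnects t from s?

Augment s→a→d→g→t: bottleneck 4, flow now 4.
Augment s→b→d→g→t: bottleneck 1, flow now 5.
Augment s→b→e→f→t: bottleneck 2, flow now 7.
Augment s→c→e→f→t: bottleneck 1, flow now 8.
No augmenting path remains; maximum flow = 8.
By max-flow min-cut, the minimum cut capacity equals the max flow.
In the residual graph, reachable from s: {s, a, b, c, d, e, f, g}.
Min-cut edges: f→t (3), g→t (5); capacity 3 + 5 = 8.

8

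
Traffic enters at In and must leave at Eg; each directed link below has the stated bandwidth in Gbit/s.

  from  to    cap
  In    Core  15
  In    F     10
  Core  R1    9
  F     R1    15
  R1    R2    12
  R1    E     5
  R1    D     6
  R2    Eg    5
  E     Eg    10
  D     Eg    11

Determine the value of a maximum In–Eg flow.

16

Augment In→Core→R1→R2→Eg: bottleneck 5, flow now 5.
Augment In→Core→R1→E→Eg: bottleneck 4, flow now 9.
Augment In→F→R1→E→Eg: bottleneck 1, flow now 10.
Augment In→F→R1→D→Eg: bottleneck 6, flow now 16.
No augmenting path remains; maximum flow = 16.
In the residual graph, reachable from In: {In, Core, F, R1, R2}.
Min-cut edges: R1→E (5), R1→D (6), R2→Eg (5); capacity 5 + 6 + 5 = 16.
This cut is saturated, so no flow can exceed 16.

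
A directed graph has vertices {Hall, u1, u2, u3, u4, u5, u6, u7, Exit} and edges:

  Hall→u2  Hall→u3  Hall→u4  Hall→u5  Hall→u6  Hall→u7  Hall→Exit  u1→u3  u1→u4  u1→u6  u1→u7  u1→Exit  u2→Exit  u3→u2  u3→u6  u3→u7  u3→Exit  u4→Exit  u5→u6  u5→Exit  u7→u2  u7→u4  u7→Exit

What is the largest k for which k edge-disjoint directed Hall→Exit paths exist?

Assign every edge capacity 1; by Menger, the answer equals the max flow.
Path Hall→Exit (+1); total 1.
Path Hall→u2→Exit (+1); total 2.
Path Hall→u3→Exit (+1); total 3.
Path Hall→u4→Exit (+1); total 4.
Path Hall→u5→Exit (+1); total 5.
Path Hall→u7→Exit (+1); total 6.
No residual Hall→Exit path; max flow = 6.
Certifying cut of size 6: {Hall→Exit, Hall→u2, Hall→u3, Hall→u4, Hall→u5, Hall→u7}.

6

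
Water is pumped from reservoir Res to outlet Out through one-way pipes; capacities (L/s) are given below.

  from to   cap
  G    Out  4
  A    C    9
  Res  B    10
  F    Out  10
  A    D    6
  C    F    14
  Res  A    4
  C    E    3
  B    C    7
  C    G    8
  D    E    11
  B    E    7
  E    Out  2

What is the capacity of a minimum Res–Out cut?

13

Augment Res→B→E→Out: bottleneck 2, flow now 2.
Augment Res→A→C→F→Out: bottleneck 4, flow now 6.
Augment Res→B→C→F→Out: bottleneck 6, flow now 12.
Augment Res→B→C→G→Out: bottleneck 1, flow now 13.
No augmenting path remains; maximum flow = 13.
By max-flow min-cut, the minimum cut capacity equals the max flow.
In the residual graph, reachable from Res: {Res, B, E}.
Min-cut edges: Res→A (4), B→C (7), E→Out (2); capacity 4 + 7 + 2 = 13.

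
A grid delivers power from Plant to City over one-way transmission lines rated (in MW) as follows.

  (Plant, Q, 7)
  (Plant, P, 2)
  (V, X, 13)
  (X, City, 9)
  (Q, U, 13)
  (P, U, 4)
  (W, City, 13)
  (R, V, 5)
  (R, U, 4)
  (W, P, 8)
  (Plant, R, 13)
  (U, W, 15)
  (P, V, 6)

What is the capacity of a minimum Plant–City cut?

18

Augment Plant→P→U→W→City: bottleneck 2, flow now 2.
Augment Plant→Q→U→W→City: bottleneck 7, flow now 9.
Augment Plant→R→U→W→City: bottleneck 4, flow now 13.
Augment Plant→R→V→X→City: bottleneck 5, flow now 18.
No augmenting path remains; maximum flow = 18.
By max-flow min-cut, the minimum cut capacity equals the max flow.
In the residual graph, reachable from Plant: {Plant, R}.
Min-cut edges: Plant→P (2), Plant→Q (7), R→U (4), R→V (5); capacity 2 + 7 + 4 + 5 = 18.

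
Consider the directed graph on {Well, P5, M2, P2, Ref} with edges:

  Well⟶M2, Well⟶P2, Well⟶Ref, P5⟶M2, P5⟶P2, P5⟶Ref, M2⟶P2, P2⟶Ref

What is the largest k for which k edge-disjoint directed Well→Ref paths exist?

2

Assign every edge capacity 1; by Menger, the answer equals the max flow.
Path Well→Ref (+1); total 1.
Path Well→P2→Ref (+1); total 2.
No residual Well→Ref path; max flow = 2.
Certifying cut of size 2: {P2→Ref, Well→Ref}.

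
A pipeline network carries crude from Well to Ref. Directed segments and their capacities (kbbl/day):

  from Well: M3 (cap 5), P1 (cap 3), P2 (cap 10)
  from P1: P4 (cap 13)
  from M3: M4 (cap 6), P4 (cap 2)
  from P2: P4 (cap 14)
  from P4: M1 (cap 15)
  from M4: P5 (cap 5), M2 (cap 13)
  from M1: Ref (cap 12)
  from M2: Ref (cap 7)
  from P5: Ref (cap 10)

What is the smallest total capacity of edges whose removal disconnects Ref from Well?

17

Augment Well→P1→P4→M1→Ref: bottleneck 3, flow now 3.
Augment Well→M3→P4→M1→Ref: bottleneck 2, flow now 5.
Augment Well→M3→M4→M2→Ref: bottleneck 3, flow now 8.
Augment Well→P2→P4→M1→Ref: bottleneck 7, flow now 15.
Augment Well→P2→P4→M3→M4→M2→Ref: bottleneck 2, flow now 17. (uses reverse residual edge)
No augmenting path remains; maximum flow = 17.
By max-flow min-cut, the minimum cut capacity equals the max flow.
In the residual graph, reachable from Well: {Well, P1, P2, P4, M1}.
Min-cut edges: Well→M3 (5), M1→Ref (12); capacity 5 + 12 = 17.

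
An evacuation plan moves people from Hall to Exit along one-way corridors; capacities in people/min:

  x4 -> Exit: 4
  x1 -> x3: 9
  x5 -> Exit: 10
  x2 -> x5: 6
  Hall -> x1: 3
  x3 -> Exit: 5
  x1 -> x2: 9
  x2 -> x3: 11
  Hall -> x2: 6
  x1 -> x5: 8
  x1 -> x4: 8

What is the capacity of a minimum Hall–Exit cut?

9

Augment Hall→x1→x3→Exit: bottleneck 3, flow now 3.
Augment Hall→x2→x3→Exit: bottleneck 2, flow now 5.
Augment Hall→x2→x5→Exit: bottleneck 4, flow now 9.
No augmenting path remains; maximum flow = 9.
By max-flow min-cut, the minimum cut capacity equals the max flow.
In the residual graph, reachable from Hall: {Hall}.
Min-cut edges: Hall→x1 (3), Hall→x2 (6); capacity 3 + 6 = 9.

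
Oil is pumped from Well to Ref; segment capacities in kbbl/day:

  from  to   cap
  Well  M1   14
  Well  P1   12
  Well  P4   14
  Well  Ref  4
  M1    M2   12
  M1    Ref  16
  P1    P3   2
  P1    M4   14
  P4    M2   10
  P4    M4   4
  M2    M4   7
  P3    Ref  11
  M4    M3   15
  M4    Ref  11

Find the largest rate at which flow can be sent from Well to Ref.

31

Augment Well→Ref: bottleneck 4, flow now 4.
Augment Well→M1→Ref: bottleneck 14, flow now 18.
Augment Well→P1→P3→Ref: bottleneck 2, flow now 20.
Augment Well→P1→M4→Ref: bottleneck 10, flow now 30.
Augment Well→P4→M4→Ref: bottleneck 1, flow now 31.
No augmenting path remains; maximum flow = 31.
In the residual graph, reachable from Well: {Well, P1, P4, M2, M4, M3}.
Min-cut edges: Well→M1 (14), Well→Ref (4), P1→P3 (2), M4→Ref (11); capacity 14 + 4 + 2 + 11 = 31.
This cut is saturated, so no flow can exceed 31.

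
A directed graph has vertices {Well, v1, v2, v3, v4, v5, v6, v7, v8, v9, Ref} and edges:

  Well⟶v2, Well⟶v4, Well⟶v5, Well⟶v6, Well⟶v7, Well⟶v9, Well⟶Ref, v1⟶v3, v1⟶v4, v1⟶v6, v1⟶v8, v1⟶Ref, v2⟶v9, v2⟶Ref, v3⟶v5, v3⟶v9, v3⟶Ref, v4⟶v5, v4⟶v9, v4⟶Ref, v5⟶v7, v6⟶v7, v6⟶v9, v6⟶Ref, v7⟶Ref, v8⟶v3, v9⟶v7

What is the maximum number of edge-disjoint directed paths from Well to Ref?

Assign every edge capacity 1; by Menger, the answer equals the max flow.
Path Well→Ref (+1); total 1.
Path Well→v2→Ref (+1); total 2.
Path Well→v4→Ref (+1); total 3.
Path Well→v6→Ref (+1); total 4.
Path Well→v7→Ref (+1); total 5.
No residual Well→Ref path; max flow = 5.
Certifying cut of size 5: {Well→Ref, Well→v2, Well→v4, Well→v6, v7→Ref}.

5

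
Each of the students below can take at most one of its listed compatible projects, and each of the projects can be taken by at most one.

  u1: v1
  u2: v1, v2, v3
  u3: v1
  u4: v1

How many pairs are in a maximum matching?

Unit-capacity flow: source→left, listed edges, right→sink; max matching = max flow.
Augmenting path u1→v1 (+1); matched 1.
Augmenting path u2→v2 (+1); matched 2.
No augmenting path remains; maximum matching = 2.
König certificate: {u2, v1} is a vertex cover of size 2 (every listed pair touches it), so no matching can be larger.

2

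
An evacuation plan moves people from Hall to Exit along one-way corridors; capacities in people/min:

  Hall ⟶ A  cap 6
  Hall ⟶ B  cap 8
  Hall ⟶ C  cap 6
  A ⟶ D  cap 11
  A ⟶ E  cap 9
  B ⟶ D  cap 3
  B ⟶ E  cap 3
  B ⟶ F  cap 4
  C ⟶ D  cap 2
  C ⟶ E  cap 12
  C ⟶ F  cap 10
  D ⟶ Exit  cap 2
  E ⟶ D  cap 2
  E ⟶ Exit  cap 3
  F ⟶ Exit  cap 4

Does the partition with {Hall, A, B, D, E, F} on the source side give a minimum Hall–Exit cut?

Given cut capacity: 6 + 2 + 3 + 4 = 15.
Augment Hall→A→D→Exit: bottleneck 2, flow now 2.
Augment Hall→A→E→Exit: bottleneck 3, flow now 5.
Augment Hall→B→F→Exit: bottleneck 4, flow now 9.
No augmenting path remains; maximum flow = 9.
In the residual graph, reachable from Hall: {Hall, A, B, C, D, E, F}.
Min-cut edges: D→Exit (2), E→Exit (3), F→Exit (4); capacity 2 + 3 + 4 = 9.
Cut capacity 15 exceeds the max flow 9, so it is not minimum.

No — its capacity is 15, but the minimum cut has capacity 9.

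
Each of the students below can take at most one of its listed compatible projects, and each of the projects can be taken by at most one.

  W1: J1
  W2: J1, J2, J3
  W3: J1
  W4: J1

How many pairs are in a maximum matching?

Unit-capacity flow: source→left, listed edges, right→sink; max matching = max flow.
Augmenting path W1→J1 (+1); matched 1.
Augmenting path W2→J2 (+1); matched 2.
No augmenting path remains; maximum matching = 2.
König certificate: {W2, J1} is a vertex cover of size 2 (every listed pair touches it), so no matching can be larger.

2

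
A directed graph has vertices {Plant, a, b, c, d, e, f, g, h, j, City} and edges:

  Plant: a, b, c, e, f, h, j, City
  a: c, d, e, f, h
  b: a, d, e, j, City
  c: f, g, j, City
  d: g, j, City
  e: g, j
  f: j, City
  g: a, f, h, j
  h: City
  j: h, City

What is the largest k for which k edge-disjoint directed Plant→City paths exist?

Assign every edge capacity 1; by Menger, the answer equals the max flow.
Path Plant→City (+1); total 1.
Path Plant→b→City (+1); total 2.
Path Plant→c→City (+1); total 3.
Path Plant→f→City (+1); total 4.
Path Plant→h→City (+1); total 5.
Path Plant→j→City (+1); total 6.
Path Plant→a→d→City (+1); total 7.
No residual Plant→City path; max flow = 7.
Certifying cut of size 7: {Plant→City, Plant→b, a→d, c→City, f→City, h→City, j→City}.

7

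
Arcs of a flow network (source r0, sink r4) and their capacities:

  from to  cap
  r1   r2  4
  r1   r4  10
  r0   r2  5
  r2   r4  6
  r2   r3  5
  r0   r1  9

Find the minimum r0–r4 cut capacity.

14

Augment r0→r1→r4: bottleneck 9, flow now 9.
Augment r0→r2→r4: bottleneck 5, flow now 14.
No augmenting path remains; maximum flow = 14.
By max-flow min-cut, the minimum cut capacity equals the max flow.
In the residual graph, reachable from r0: {r0}.
Min-cut edges: r0→r1 (9), r0→r2 (5); capacity 9 + 5 = 14.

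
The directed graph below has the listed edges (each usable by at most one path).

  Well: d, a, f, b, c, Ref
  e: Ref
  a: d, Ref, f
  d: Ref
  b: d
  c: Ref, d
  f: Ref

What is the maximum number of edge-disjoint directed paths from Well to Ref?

Assign every edge capacity 1; by Menger, the answer equals the max flow.
Path Well→Ref (+1); total 1.
Path Well→a→Ref (+1); total 2.
Path Well→c→Ref (+1); total 3.
Path Well→d→Ref (+1); total 4.
Path Well→f→Ref (+1); total 5.
No residual Well→Ref path; max flow = 5.
Certifying cut of size 5: {Well→Ref, Well→a, Well→c, Well→f, d→Ref}.

5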